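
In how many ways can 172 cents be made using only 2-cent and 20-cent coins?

We need non-negative integers (x, y) with 2x + 20y = 172.
For each x from 0 to 86, check if (172 - 2x) is a non-negative multiple of 20.
Solutions (x, y): (6,8), (16,7), (26,6), (36,5), ...
Count: 9

9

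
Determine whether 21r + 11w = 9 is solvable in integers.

Step 1: Compute gcd(21, 11).
gcd(21, 11) = 1

Step 2: Check divisibility.
Does 1 divide 9? 9 = 1 x 9, so yes.

By the theorem on linear Diophantine equations, 21r + 11w = 9 has integer solutions if and only if gcd(21, 11) divides 9. Since 1 | 9, solutions exist.

Yes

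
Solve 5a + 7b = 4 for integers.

Step 1: Check solvability.
gcd(5, 7) = 1
Since 1 divides 4, solutions exist.

Step 2: Apply extended Euclidean algorithm to find gcd.
We find integers such that 5*x0 + 7*y0 = 1

Step 3: Scale the particular solution.
Multiply by 4/1 = 4:
a = 12, b = -8

Step 4: Verify.
5*(12) + 7*(-8) = 4 = 4 ✓

a = 12, b = -8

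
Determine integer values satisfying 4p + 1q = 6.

Step 1: Check solvability.
gcd(4, 1) = 1
Since 1 divides 6, solutions exist.

Step 2: Apply extended Euclidean algorithm to find gcd.
We find integers such that 4*x0 + 1*y0 = 1

Step 3: Scale the particular solution.
Multiply by 6/1 = 6:
p = 0, q = 6

Step 4: Verify.
4*(0) + 1*(6) = 6 = 6 ✓

p = 0, q = 6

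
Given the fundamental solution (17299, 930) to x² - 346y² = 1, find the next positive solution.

Solutions to x² - Dy² = 1 are generated by powers of (x₀ + y₀√D).
The next solution satisfies x₁ + y₁√346 = (x₀ + y₀√346)², giving:
x₁ = x₀² + 346y₀² = 17299² + 346·930² = 299255401 + 299255400 = 598510801
y₁ = 2x₀y₀ = 2·17299·930 = 32176140

Verify: 598510801² - 346·32176140² = 358215178913661601 - 358215178913661600 = 1 ✓

x = 598510801, y = 32176140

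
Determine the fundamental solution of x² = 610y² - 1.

We need x² = 610y² - 1. Try successive y:
y = 1: x² = 610·1² - 1 = 609, not a perfect square
y = 2: x² = 610·2² - 1 = 2439, not a perfect square
y = 3: x² = 610·3² - 1 = 5489, not a perfect square
...
y = 2909: x² = 610·2909² - 1 = 5161991409 = 71847² ✓
Check: 71847² - 610·2909² = 5161991409 - 5161991410 = -1 ✓

x = 71847, y = 2909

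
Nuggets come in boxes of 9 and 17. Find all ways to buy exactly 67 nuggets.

We need non-negative integers (x, y) with 9x + 17y = 67.
For each x in 0..7, check if 67 - 9x is a non-negative multiple of 17.
No x yields an integer y ≥ 0.

No solution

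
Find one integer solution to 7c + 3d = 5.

Step 1: Check solvability.
gcd(7, 3) = 1
Since 1 divides 5, solutions exist.

Step 2: Apply extended Euclidean algorithm to find gcd.
We find integers such that 7*x0 + 3*y0 = 1

Step 3: Scale the particular solution.
Multiply by 5/1 = 5:
c = 5, d = -10

Step 4: Verify.
7*(5) + 3*(-10) = 5 = 5 ✓

c = 5, d = -10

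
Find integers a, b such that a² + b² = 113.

We need to find integers a, b > 0 such that a² + b² = 113.
Trying a = 7: b² = 113 - 7² = 113 - 49 = 64
b = 8
Check: 7² + 8² = 49 + 64 = 113 ✓

113 = 7² + 8²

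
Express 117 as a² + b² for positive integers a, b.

We need to find integers a, b > 0 such that a² + b² = 117.
Trying a = 6: b² = 117 - 6² = 117 - 36 = 81
b = 9
Check: 6² + 9² = 36 + 81 = 117 ✓

117 = 6² + 9²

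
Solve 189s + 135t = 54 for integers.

Step 1: Check solvability.
gcd(189, 135) = 27
Since 27 divides 54, solutions exist.

Step 2: Apply extended Euclidean algorithm to find gcd.
We find integers such that 189*x0 + 135*y0 = 27

Step 3: Scale the particular solution.
Multiply by 54/27 = 2:
s = -4, t = 6

Step 4: Verify.
189*(-4) + 135*(6) = 54 = 54 ✓

s = -4, t = 6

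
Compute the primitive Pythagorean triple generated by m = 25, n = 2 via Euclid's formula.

a = m² - n² = 25² - 2² = 625 - 4 = 621
b = 2mn = 2·25·2 = 100
c = m² + n² = 625 + 4 = 629
Verify: 621² + 100² = 385641 + 10000 = 395641 = 629² ✓

(621, 100, 629)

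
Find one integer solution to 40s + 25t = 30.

Step 1: Check solvability.
gcd(40, 25) = 5
Since 5 divides 30, solutions exist.

Step 2: Apply extended Euclidean algorithm to find gcd.
We find integers such that 40*x0 + 25*y0 = 5

Step 3: Scale the particular solution.
Multiply by 30/5 = 6:
s = 12, t = -18

Step 4: Verify.
40*(12) + 25*(-18) = 30 = 30 ✓

s = 12, t = -18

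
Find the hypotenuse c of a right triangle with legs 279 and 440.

c² = a² + b² = 279² + 440² = 77841 + 193600 = 271441
c = sqrt(271441) = 521

521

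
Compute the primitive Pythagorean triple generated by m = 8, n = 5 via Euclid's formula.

a = m² - n² = 64 - 25 = 39
b = 2mn = 2·8·5 = 80
c = m² + n² = 64 + 25 = 89
Verify: 39² + 80² = 1521 + 6400 = 7921 = 89² ✓

(39, 80, 89)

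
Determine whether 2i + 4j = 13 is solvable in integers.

Step 1: Compute gcd(2, 4).
gcd(2, 4) = 2

Step 2: Check divisibility.
Does 2 divide 13? 13 = 2 x 6 + 1, so no.

By the theorem on linear Diophantine equations, 2i + 4j = 13 has integer solutions if and only if gcd(2, 4) divides 13. Since 2 does not divide 13, no solutions exist.

No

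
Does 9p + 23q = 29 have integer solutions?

Step 1: Compute gcd(9, 23).
gcd(9, 23) = 1

Step 2: Check divisibility.
Does 1 divide 29? 29 = 1 x 29, so yes.

By the theorem on linear Diophantine equations, 9p + 23q = 29 has integer solutions if and only if gcd(9, 23) divides 29. Since 1 | 29, solutions exist.

Yes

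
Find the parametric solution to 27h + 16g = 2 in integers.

Step 1: Compute gcd(27, 16) = 1.
Since 1 divides 2, solutions exist.

Step 2: Find a particular solution using extended Euclidean algorithm.
We get h₀ = 6, g₀ = -10.
Check: 27*6 + 16*-10 = 2 = 2 ✓

Step 3: Write the general solution.
h = 6 + (16/1)t = 6 + 16t
g = -10 - (27/1)t = -10 - 27t
for any integer t.

h = 6 + 16t, g = -10 - 27t for integer t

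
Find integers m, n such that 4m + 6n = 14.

Step 1: Check solvability.
gcd(4, 6) = 2
Since 2 divides 14, solutions exist.

Step 2: Apply extended Euclidean algorithm to find gcd.
We find integers such that 4*x0 + 6*y0 = 2

Step 3: Scale the particular solution.
Multiply by 14/2 = 7:
m = -7, n = 7

Step 4: Verify.
4*(-7) + 6*(7) = 14 = 14 ✓

m = -7, n = 7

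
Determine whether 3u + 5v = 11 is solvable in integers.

Step 1: Compute gcd(3, 5).
gcd(3, 5) = 1

Step 2: Check divisibility.
Does 1 divide 11? 11 = 1 x 11, so yes.

By the theorem on linear Diophantine equations, 3u + 5v = 11 has integer solutions if and only if gcd(3, 5) divides 11. Since 1 | 11, solutions exist.

Yes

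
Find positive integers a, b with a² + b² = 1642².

We need a² + b² = 1642² = 2696164.
Trying: 858² + 1400² = 736164 + 1960000 = 2696164 ✓

(858, 1400, 1642)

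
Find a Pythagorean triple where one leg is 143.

We need the other leg and hypotenuse such that 143² + x² = c².
Take x = 24, c = 145: 143² + 24² = 20449 + 576 = 21025 = 145² ✓
Triple: (143, 24, 145)

(143, 24, 145)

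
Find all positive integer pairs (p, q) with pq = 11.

The positive divisors of 11 are: 1, 11.
Each divisor d gives the pair (d, 11/d):
(1, 11), (11, 1)

(1, 11), (11, 1)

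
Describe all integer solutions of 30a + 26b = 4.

Step 1: Compute gcd(30, 26) = 2.
Since 2 divides 4, solutions exist.

Step 2: Find a particular solution using extended Euclidean algorithm.
We get a₀ = -12, b₀ = 14.
Check: 30*-12 + 26*14 = 4 = 4 ✓

Step 3: Write the general solution.
a = -12 + (26/2)t = -12 + 13t
b = 14 - (30/2)t = 14 - 15t
for any integer t.

a = -12 + 13t, b = 14 - 15t for integer t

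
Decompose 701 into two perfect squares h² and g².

We need to find integers h, g > 0 such that h² + g² = 701.
Trying h = 5: g² = 701 - 5² = 701 - 25 = 676
g = 26
Check: 5² + 26² = 25 + 676 = 701 ✓

701 = 5² + 26²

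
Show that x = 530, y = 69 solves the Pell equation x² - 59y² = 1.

Compute x² = 530² = 280900
Compute 59y² = 59·69² = 59·4761 = 280899
x² - 59y² = 280900 - 280899 = 1
Since this equals 1, (530, 69) is a solution.

Yes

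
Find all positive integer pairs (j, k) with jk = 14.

The positive divisors of 14 are: 1, 2, 7, 14.
Each divisor d gives the pair (d, 14/d):
(1, 14), (2, 7), (7, 2), (14, 1)

(1, 14), (2, 7), (7, 2), (14, 1)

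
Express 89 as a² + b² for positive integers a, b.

We need to find integers a, b > 0 such that a² + b² = 89.
Trying a = 5: b² = 89 - 5² = 89 - 25 = 64
b = 8
Check: 5² + 8² = 25 + 64 = 89 ✓

89 = 5² + 8²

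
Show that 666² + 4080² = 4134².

Compute a² + b²:
666² + 4080² = 443556 + 16646400 = 17089956
Compute c²:
4134² = 17089956
Since 17089956 = 17089956, it is a Pythagorean triple.

Yes, it is a Pythagorean triple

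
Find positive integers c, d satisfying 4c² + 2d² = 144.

Try small values of c and check whether (144 - 4c²)/2 is a perfect square.
c = 2: 4·2² = 16, so 2d² = 144 - 16 = 128, giving d² = 64, d = 8.
Check: 4·2² + 2·8² = 16 + 128 = 144 ✓

c = 2, d = 8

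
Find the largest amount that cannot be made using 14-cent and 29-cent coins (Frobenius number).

For two coprime denominations a and b, the Frobenius number (largest value not representable as a non-negative combination) is ab - a - b.
Here gcd(14, 29) = 1, so they are coprime.
F(14, 29) = 14·29 - 14 - 29 = 406 - 43 = 363

363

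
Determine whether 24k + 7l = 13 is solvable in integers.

Step 1: Compute gcd(24, 7).
gcd(24, 7) = 1

Step 2: Check divisibility.
Does 1 divide 13? 13 = 1 x 13, so yes.

By the theorem on linear Diophantine equations, 24k + 7l = 13 has integer solutions if and only if gcd(24, 7) divides 13. Since 1 | 13, solutions exist.

Yes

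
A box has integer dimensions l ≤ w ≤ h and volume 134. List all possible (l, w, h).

Iterate l from 1 to ⌊134^(1/3)⌋. For each l dividing 134, iterate w ≥ l with w dividing 134/l, and set h = 134/(l·w).
Triples found (2): (1×1×134), (1×2×67)

(1×1×134), (1×2×67)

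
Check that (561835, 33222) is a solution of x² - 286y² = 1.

Compute x² = 561835² = 315658567225
Compute 286y² = 286·33222² = 286·1103701284 = 315658567224
x² - 286y² = 315658567225 - 315658567224 = 1
Since this equals 1, (561835, 33222) is a solution.

Yes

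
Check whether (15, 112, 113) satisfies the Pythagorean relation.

Compute a² + b²:
15² + 112² = 225 + 12544 = 12769
Compute c²:
113² = 12769
Since 12769 = 12769, it is a Pythagorean triple.

Yes, it is a Pythagorean triple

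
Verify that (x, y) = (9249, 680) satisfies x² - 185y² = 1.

Compute x² = 9249² = 85544001
Compute 185y² = 185·680² = 185·462400 = 85544000
x² - 185y² = 85544001 - 85544000 = 1
Since this equals 1, (9249, 680) is a solution.

Yes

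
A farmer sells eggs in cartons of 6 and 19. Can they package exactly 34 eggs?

We need non-negative a, b with 6a + 19b = 34.
gcd(6, 19) = 1 divides 34, but no a in [0, 5] gives non-negative b.

No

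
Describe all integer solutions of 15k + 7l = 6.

Step 1: Compute gcd(15, 7) = 1.
Since 1 divides 6, solutions exist.

Step 2: Find a particular solution using extended Euclidean algorithm.
We get k₀ = 6, l₀ = -12.
Check: 15*6 + 7*-12 = 6 = 6 ✓

Step 3: Write the general solution.
k = 6 + (7/1)t = 6 + 7t
l = -12 - (15/1)t = -12 - 15t
for any integer t.

k = 6 + 7t, l = -12 - 15t for integer t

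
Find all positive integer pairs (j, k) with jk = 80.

The positive divisors of 80 are: 1, 2, 4, 5, 8, 10, 16, 20, 40, 80.
Each divisor d gives the pair (d, 80/d):
(1, 80), (2, 40), (4, 20), (5, 16), (8, 10), (10, 8), (16, 5), (20, 4), (40, 2), (80, 1)

(1, 80), (2, 40), (4, 20), (5, 16), (8, 10), (10, 8), (16, 5), (20, 4), (40, 2), (80, 1)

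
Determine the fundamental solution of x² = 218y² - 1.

We need x² = 218y² - 1. Try successive y:
y = 1: x² = 218·1² - 1 = 217, not a perfect square
y = 2: x² = 218·2² - 1 = 871, not a perfect square
y = 3: x² = 218·3² - 1 = 1961, not a perfect square
...
y = 17: x² = 218·17² - 1 = 63001 = 251² ✓
Check: 251² - 218·17² = 63001 - 63002 = -1 ✓

x = 251, y = 17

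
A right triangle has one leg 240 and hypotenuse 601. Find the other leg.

a² = c² - b² = 361201 - 57600 = 303601
a = 551

551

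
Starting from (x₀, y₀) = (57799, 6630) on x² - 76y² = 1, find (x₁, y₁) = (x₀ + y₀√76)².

Solutions to x² - Dy² = 1 are generated by powers of (x₀ + y₀√D).
The next solution satisfies x₁ + y₁√76 = (x₀ + y₀√76)², giving:
x₁ = x₀² + 76y₀² = 57799² + 76·6630² = 3340724401 + 3340724400 = 6681448801
y₁ = 2x₀y₀ = 2·57799·6630 = 766414740

Verify: 6681448801² - 76·766414740² = 44641758080384337601 - 44641758080384337600 = 1 ✓

x = 6681448801, y = 766414740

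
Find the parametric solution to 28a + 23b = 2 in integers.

Step 1: Compute gcd(28, 23) = 1.
Since 1 divides 2, solutions exist.

Step 2: Find a particular solution using extended Euclidean algorithm.
We get a₀ = -18, b₀ = 22.
Check: 28*-18 + 23*22 = 2 = 2 ✓

Step 3: Write the general solution.
a = -18 + (23/1)t = -18 + 23t
b = 22 - (28/1)t = 22 - 28t
for any integer t.

a = -18 + 23t, b = 22 - 28t for integer t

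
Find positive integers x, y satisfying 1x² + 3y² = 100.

Try small values of x and check whether (100 - 1x²)/3 is a perfect square.
x = 5: 1·5² = 25, so 3y² = 100 - 25 = 75, giving y² = 25, y = 5.
Check: 1·5² + 3·5² = 25 + 75 = 100 ✓

x = 5, y = 5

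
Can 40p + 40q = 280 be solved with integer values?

Step 1: Compute gcd(40, 40).
gcd(40, 40) = 40

Step 2: Check divisibility.
Does 40 divide 280? 280 = 40 x 7, so yes.

By the theorem on linear Diophantine equations, 40p + 40q = 280 has integer solutions if and only if gcd(40, 40) divides 280. Since 40 | 280, solutions exist.

Yes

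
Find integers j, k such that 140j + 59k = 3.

Step 1: Check solvability.
gcd(140, 59) = 1
Since 1 divides 3, solutions exist.

Step 2: Apply extended Euclidean algorithm to find gcd.
We find integers such that 140*x0 + 59*y0 = 1

Step 3: Scale the particular solution.
Multiply by 3/1 = 3:
j = -24, k = 57

Step 4: Verify.
140*(-24) + 59*(57) = 3 = 3 ✓

j = -24, k = 57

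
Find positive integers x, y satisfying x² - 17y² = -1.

We need x² = 17y² - 1. Try successive y:
y = 1: x² = 17·1² - 1 = 16 = 4² ✓
Check: 4² - 17·1² = 16 - 17 = -1 ✓

x = 4, y = 1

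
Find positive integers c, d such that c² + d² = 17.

Search for c with 17 - c² a perfect square.
c = 1: 17 - 1² = 17 - 1 = 16 = 4² ✓
So c = 1, d = 4.

c = 1, d = 4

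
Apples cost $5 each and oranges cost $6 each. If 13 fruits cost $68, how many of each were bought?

Let a = apples, o = oranges.
a + o = 13
5a + 6o = 68
Substitute o = 13 - a:
5a + 6(13 - a) = 68
(5 - 6)a = 68 - 78
-1a = -10
a = 10, o = 13 - 10 = 3

Apples: 10, Oranges: 3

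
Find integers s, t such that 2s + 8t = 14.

Step 1: Check solvability.
gcd(2, 8) = 2
Since 2 divides 14, solutions exist.

Step 2: Apply extended Euclidean algorithm to find gcd.
We find integers such that 2*x0 + 8*y0 = 2

Step 3: Scale the particular solution.
Multiply by 14/2 = 7:
s = 7, t = 0

Step 4: Verify.
2*(7) + 8*(0) = 14 = 14 ✓

s = 7, t = 0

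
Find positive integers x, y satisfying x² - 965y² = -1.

We need x² = 965y² - 1. Try successive y:
y = 1: x² = 965·1² - 1 = 964, not a perfect square
y = 2: x² = 965·2² - 1 = 3859, not a perfect square
y = 3: x² = 965·3² - 1 = 8684, not a perfect square
...
y = 481: x² = 965·481² - 1 = 223263364 = 14942² ✓
Check: 14942² - 965·481² = 223263364 - 223263365 = -1 ✓

x = 14942, y = 481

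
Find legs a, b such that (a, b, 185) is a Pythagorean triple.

We need a² + b² = 185² = 34225.
Trying: 57² + 176² = 3249 + 30976 = 34225 ✓

(57, 176, 185)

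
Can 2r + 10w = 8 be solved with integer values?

Step 1: Compute gcd(2, 10).
gcd(2, 10) = 2

Step 2: Check divisibility.
Does 2 divide 8? 8 = 2 x 4, so yes.

By the theorem on linear Diophantine equations, 2r + 10w = 8 has integer solutions if and only if gcd(2, 10) divides 8. Since 2 | 8, solutions exist.

Yes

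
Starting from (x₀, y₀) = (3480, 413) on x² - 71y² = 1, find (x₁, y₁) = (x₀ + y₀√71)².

Solutions to x² - Dy² = 1 are generated by powers of (x₀ + y₀√D).
The next solution satisfies x₁ + y₁√71 = (x₀ + y₀√71)², giving:
x₁ = x₀² + 71y₀² = 3480² + 71·413² = 12110400 + 12110399 = 24220799
y₁ = 2x₀y₀ = 2·3480·413 = 2874480

Verify: 24220799² - 71·2874480² = 586647104198401 - 586647104198400 = 1 ✓

x = 24220799, y = 2874480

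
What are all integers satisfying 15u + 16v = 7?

Step 1: Compute gcd(15, 16) = 1.
Since 1 divides 7, solutions exist.

Step 2: Find a particular solution using extended Euclidean algorithm.
We get u₀ = -7, v₀ = 7.
Check: 15*-7 + 16*7 = 7 = 7 ✓

Step 3: Write the general solution.
u = -7 + (16/1)t = -7 + 16t
v = 7 - (15/1)t = 7 - 15t
for any integer t.

u = -7 + 16t, v = 7 - 15t for integer t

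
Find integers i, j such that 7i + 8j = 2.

Step 1: Check solvability.
gcd(7, 8) = 1
Since 1 divides 2, solutions exist.

Step 2: Apply extended Euclidean algorithm to find gcd.
We find integers such that 7*x0 + 8*y0 = 1

Step 3: Scale the particular solution.
Multiply by 2/1 = 2:
i = -2, j = 2

Step 4: Verify.
7*(-2) + 8*(2) = 2 = 2 ✓

i = -2, j = 2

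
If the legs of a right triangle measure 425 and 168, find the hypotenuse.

c² = a² + b² = 425² + 168² = 180625 + 28224 = 208849
c = 457

457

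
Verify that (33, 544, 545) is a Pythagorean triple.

Compute a² + b² = 33² + 544² = 1089 + 295936 = 297025
Compute c² = 545² = 297025
Since 297025 = 297025, confirmed.

Yes, it is a Pythagorean triple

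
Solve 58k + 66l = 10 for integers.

Step 1: Check solvability.
gcd(58, 66) = 2
Since 2 divides 10, solutions exist.

Step 2: Apply extended Euclidean algorithm to find gcd.
We find integers such that 58*x0 + 66*y0 = 2

Step 3: Scale the particular solution.
Multiply by 10/2 = 5:
k = 40, l = -35

Step 4: Verify.
58*(40) + 66*(-35) = 10 = 10 ✓

k = 40, l = -35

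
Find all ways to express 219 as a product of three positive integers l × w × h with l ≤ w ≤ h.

Iterate l from 1 to ⌊219^(1/3)⌋. For each l dividing 219, iterate w ≥ l with w dividing 219/l, and set h = 219/(l·w).
Triples found (2): (1×1×219), (1×3×73)

(1×1×219), (1×3×73)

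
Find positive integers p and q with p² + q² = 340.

We need to find integers p, q > 0 such that p² + q² = 340.
Trying p = 4: q² = 340 - 4² = 340 - 16 = 324
q = 18
Check: 4² + 18² = 16 + 324 = 340 ✓

340 = 4² + 18²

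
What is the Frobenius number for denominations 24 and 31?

For two coprime denominations a and b, the Frobenius number (largest value not representable as a non-negative combination) is ab - a - b.
Here gcd(24, 31) = 1, so they are coprime.
F(24, 31) = 24·31 - 24 - 31 = 744 - 55 = 689

689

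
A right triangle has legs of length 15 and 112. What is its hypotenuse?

c² = a² + b² = 15² + 112² = 225 + 12544 = 12769
c = 113

113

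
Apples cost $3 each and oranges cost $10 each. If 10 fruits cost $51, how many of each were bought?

Let a = apples, o = oranges.
a + o = 10
3a + 10o = 51
Substitute o = 10 - a:
3a + 10(10 - a) = 51
(3 - 10)a = 51 - 100
-7a = -49
a = 7, o = 10 - 7 = 3

Apples: 7, Oranges: 3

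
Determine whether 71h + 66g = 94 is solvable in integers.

Step 1: Compute gcd(71, 66).
gcd(71, 66) = 1

Step 2: Check divisibility.
Does 1 divide 94? 94 = 1 x 94, so yes.

By the theorem on linear Diophantine equations, 71h + 66g = 94 has integer solutions if and only if gcd(71, 66) divides 94. Since 1 | 94, solutions exist.

Yes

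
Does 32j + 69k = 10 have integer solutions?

Step 1: Compute gcd(32, 69).
gcd(32, 69) = 1

Step 2: Check divisibility.
Does 1 divide 10? 10 = 1 x 10, so yes.

By the theorem on linear Diophantine equations, 32j + 69k = 10 has integer solutions if and only if gcd(32, 69) divides 10. Since 1 | 10, solutions exist.

Yes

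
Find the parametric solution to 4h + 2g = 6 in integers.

Step 1: Compute gcd(4, 2) = 2.
Since 2 divides 6, solutions exist.

Step 2: Find a particular solution using extended Euclidean algorithm.
We get h₀ = 0, g₀ = 3.
Check: 4*0 + 2*3 = 6 = 6 ✓

Step 3: Write the general solution.
h = 0 + (2/2)t = 0 + 1t
g = 3 - (4/2)t = 3 - 2t
for any integer t.

h = 0 + 1t, g = 3 - 2t for integer t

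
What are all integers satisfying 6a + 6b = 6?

Step 1: Compute gcd(6, 6) = 6.
Since 6 divides 6, solutions exist.

Step 2: Find a particular solution using extended Euclidean algorithm.
We get a₀ = 0, b₀ = 1.
Check: 6*0 + 6*1 = 6 = 6 ✓

Step 3: Write the general solution.
a = 0 + (6/6)t = 0 + 1t
b = 1 - (6/6)t = 1 - 1t
for any integer t.

a = 0 + 1t, b = 1 - 1t for integer t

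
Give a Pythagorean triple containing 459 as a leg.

We need the other leg and hypotenuse such that 459² + x² = c².
Take x = 220, c = 509: 459² + 220² = 210681 + 48400 = 259081 = 509² ✓
Triple: (459, 220, 509)

(459, 220, 509)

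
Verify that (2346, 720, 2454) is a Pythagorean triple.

Compute a² + b² = 2346² + 720² = 5503716 + 518400 = 6022116
Compute c² = 2454² = 6022116
Since 6022116 = 6022116, confirmed.

Yes, it is a Pythagorean triple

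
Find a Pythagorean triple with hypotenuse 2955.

We need a² + b² = 2955² = 8732025.
Trying: 1419² + 2592² = 2013561 + 6718464 = 8732025 ✓

(1419, 2592, 2955)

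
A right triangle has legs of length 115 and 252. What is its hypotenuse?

c² = a² + b² = 115² + 252² = 13225 + 63504 = 76729
c = 277

277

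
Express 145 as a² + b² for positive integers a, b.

We need to find integers a, b > 0 such that a² + b² = 145.
Trying a = 1: b² = 145 - 1² = 145 - 1 = 144
b = 12
Check: 1² + 12² = 1 + 144 = 145 ✓

145 = 1² + 12²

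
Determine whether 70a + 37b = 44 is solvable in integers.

Step 1: Compute gcd(70, 37).
gcd(70, 37) = 1

Step 2: Check divisibility.
Does 1 divide 44? 44 = 1 x 44, so yes.

By the theorem on linear Diophantine equations, 70a + 37b = 44 has integer solutions if and only if gcd(70, 37) divides 44. Since 1 | 44, solutions exist.

Yes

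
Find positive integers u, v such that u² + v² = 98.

Search for u with 98 - u² a perfect square.
u = 7: 98 - 7² = 98 - 49 = 49 = 7² ✓
So u = 7, v = 7.

u = 7, v = 7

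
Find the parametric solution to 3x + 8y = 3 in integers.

Step 1: Compute gcd(3, 8) = 1.
Since 1 divides 3, solutions exist.

Step 2: Find a particular solution using extended Euclidean algorithm.
We get x₀ = 9, y₀ = -3.
Check: 3*9 + 8*-3 = 3 = 3 ✓

Step 3: Write the general solution.
x = 9 + (8/1)t = 9 + 8t
y = -3 - (3/1)t = -3 - 3t
for any integer t.

x = 9 + 8t, y = -3 - 3t for integer t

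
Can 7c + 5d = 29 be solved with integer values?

Step 1: Compute gcd(7, 5).
gcd(7, 5) = 1

Step 2: Check divisibility.
Does 1 divide 29? 29 = 1 x 29, so yes.

By the theorem on linear Diophantine equations, 7c + 5d = 29 has integer solutions if and only if gcd(7, 5) divides 29. Since 1 | 29, solutions exist.

Yes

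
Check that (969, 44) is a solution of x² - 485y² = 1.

Compute x² = 969² = 938961
Compute 485y² = 485·44² = 485·1936 = 938960
x² - 485y² = 938961 - 938960 = 1
Since this equals 1, (969, 44) is a solution.

Yes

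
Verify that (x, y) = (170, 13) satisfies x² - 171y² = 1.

Compute x² = 170² = 28900
Compute 171y² = 171·13² = 171·169 = 28899
x² - 171y² = 28900 - 28899 = 1
Since this equals 1, (170, 13) is a solution.

Yes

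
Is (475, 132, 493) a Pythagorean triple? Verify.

Compute a² + b² = 475² + 132² = 225625 + 17424 = 243049
Compute c² = 493² = 243049
Since 243049 = 243049, confirmed.

Yes, it is a Pythagorean triple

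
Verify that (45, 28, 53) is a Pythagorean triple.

Compute a² + b² = 45² + 28² = 2025 + 784 = 2809
Compute c² = 53² = 2809
Since 2809 = 2809, confirmed.

Yes, it is a Pythagorean triple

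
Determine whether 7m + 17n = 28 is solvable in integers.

Step 1: Compute gcd(7, 17).
gcd(7, 17) = 1

Step 2: Check divisibility.
Does 1 divide 28? 28 = 1 x 28, so yes.

By the theorem on linear Diophantine equations, 7m + 17n = 28 has integer solutions if and only if gcd(7, 17) divides 28. Since 1 | 28, solutions exist.

Yes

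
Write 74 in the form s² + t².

We need to find integers s, t > 0 such that s² + t² = 74.
Trying s = 5: t² = 74 - 5² = 74 - 25 = 49
t = 7
Check: 5² + 7² = 25 + 49 = 74 ✓

74 = 5² + 7²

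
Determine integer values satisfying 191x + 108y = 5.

Step 1: Check solvability.
gcd(191, 108) = 1
Since 1 divides 5, solutions exist.

Step 2: Apply extended Euclidean algorithm to find gcd.
We find integers such that 191*x0 + 108*y0 = 1

Step 3: Scale the particular solution.
Multiply by 5/1 = 5:
x = -65, y = 115

Step 4: Verify.
191*(-65) + 108*(115) = 5 = 5 ✓

x = -65, y = 115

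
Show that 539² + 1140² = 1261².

Compute a² + b² = 539² + 1140² = 290521 + 1299600 = 1590121
Compute c² = 1261² = 1590121
Since 1590121 = 1590121, confirmed.

Yes, it is a Pythagorean triple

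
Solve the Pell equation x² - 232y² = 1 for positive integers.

We seek the smallest positive integers (x, y) with x² - 232y² = 1, i.e., x² = 232y² + 1.
Try successive y values:
y = 1: x² = 232·1² + 1 = 233, not a perfect square
y = 2: x² = 232·2² + 1 = 929, not a perfect square
y = 3: x² = 232·3² + 1 = 2089, not a perfect square
... continuing the search (or via continued fractions) ...
y = 1287: x² = 232·1287² + 1 = 384277609, x = 19603 ✓

Verify: 19603² - 232·1287² = 384277609 - 384277608 = 1 ✓

x = 19603, y = 1287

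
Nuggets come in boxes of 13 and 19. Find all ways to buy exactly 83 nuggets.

We need non-negative integers (x, y) with 13x + 19y = 83.
For each x in 0..6, check if 83 - 13x is a non-negative multiple of 19.
x = 2: 19y = 57, y = 3 ✓

(2 boxes of 13, 3 boxes of 19)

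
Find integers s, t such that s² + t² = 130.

We need to find integers s, t > 0 such that s² + t² = 130.
Trying s = 3: t² = 130 - 3² = 130 - 9 = 121
t = 11
Check: 3² + 11² = 9 + 121 = 130 ✓

130 = 3² + 11²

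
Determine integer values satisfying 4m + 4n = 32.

Step 1: Check solvability.
gcd(4, 4) = 4
Since 4 divides 32, solutions exist.

Step 2: Apply extended Euclidean algorithm to find gcd.
We find integers such that 4*x0 + 4*y0 = 4

Step 3: Scale the particular solution.
Multiply by 32/4 = 8:
m = 0, n = 8

Step 4: Verify.
4*(0) + 4*(8) = 32 = 32 ✓

m = 0, n = 8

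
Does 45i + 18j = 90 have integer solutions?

Step 1: Compute gcd(45, 18).
gcd(45, 18) = 9

Step 2: Check divisibility.
Does 9 divide 90? 90 = 9 x 10, so yes.

By the theorem on linear Diophantine equations, 45i + 18j = 90 has integer solutions if and only if gcd(45, 18) divides 90. Since 9 | 90, solutions exist.

Yes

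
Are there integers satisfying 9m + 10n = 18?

Step 1: Compute gcd(9, 10).
gcd(9, 10) = 1

Step 2: Check divisibility.
Does 1 divide 18? 18 = 1 x 18, so yes.

By the theorem on linear Diophantine equations, 9m + 10n = 18 has integer solutions if and only if gcd(9, 10) divides 18. Since 1 | 18, solutions exist.

Yes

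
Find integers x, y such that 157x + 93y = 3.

Step 1: Check solvability.
gcd(157, 93) = 1
Since 1 divides 3, solutions exist.

Step 2: Apply extended Euclidean algorithm to find gcd.
We find integers such that 157*x0 + 93*y0 = 1

Step 3: Scale the particular solution.
Multiply by 3/1 = 3:
x = 48, y = -81

Step 4: Verify.
157*(48) + 93*(-81) = 3 = 3 ✓

x = 48, y = -81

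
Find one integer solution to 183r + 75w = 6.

Step 1: Check solvability.
gcd(183, 75) = 3
Since 3 divides 6, solutions exist.

Step 2: Apply extended Euclidean algorithm to find gcd.
We find integers such that 183*x0 + 75*y0 = 3

Step 3: Scale the particular solution.
Multiply by 6/3 = 2:
r = -18, w = 44

Step 4: Verify.
183*(-18) + 75*(44) = 6 = 6 ✓

r = -18, w = 44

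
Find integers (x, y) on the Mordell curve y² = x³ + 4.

Try small integer x values and check whether x³ + 4 is a perfect square.
x = 0: x³ + 4 = 0³ + 4 = 0 + 4 = 4
Is 4 a perfect square? 2² = 4 ✓
So (x, y) = (0, 2) is a solution.

x = 0, y = 2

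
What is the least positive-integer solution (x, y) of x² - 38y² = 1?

We seek the smallest positive integers (x, y) with x² - 38y² = 1, i.e., x² = 38y² + 1.
Try successive y values:
y = 1: x² = 38·1² + 1 = 39, not a perfect square
y = 2: x² = 38·2² + 1 = 153, not a perfect square
y = 3: x² = 38·3² + 1 = 343, not a perfect square
... continuing the search (or via continued fractions) ...
y = 6: x² = 38·6² + 1 = 1369, x = 37 ✓

Verify: 37² - 38·6² = 1369 - 1368 = 1 ✓

x = 37, y = 6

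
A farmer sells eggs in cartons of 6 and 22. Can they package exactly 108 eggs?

We need non-negative a, b with 6a + 22b = 108.
gcd(6, 22) = 2 divides 108.
Try a = 7: 22b = 108 - 42 = 66, so b = 3.
One way: 7 cartons of 6 and 3 cartons of 22.

Yes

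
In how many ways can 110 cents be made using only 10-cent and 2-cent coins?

We need non-negative integers (x, y) with 10x + 2y = 110.
For each x from 0 to 11, check if (110 - 10x) is a non-negative multiple of 2.
Solutions (x, y): (0,55), (1,50), (2,45), (3,40), ...
Count: 12

12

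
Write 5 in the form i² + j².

We need to find integers i, j > 0 such that i² + j² = 5.
Trying i = 1: j² = 5 - 1² = 5 - 1 = 4
j = 2
Check: 1² + 2² = 1 + 4 = 5 ✓

5 = 1² + 2²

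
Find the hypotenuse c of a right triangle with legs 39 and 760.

c² = a² + b² = 39² + 760² = 1521 + 577600 = 579121
c = 761

761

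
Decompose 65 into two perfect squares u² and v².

We need to find integers u, v > 0 such that u² + v² = 65.
Trying u = 1: v² = 65 - 1² = 65 - 1 = 64
v = 8
Check: 1² + 8² = 1 + 64 = 65 ✓

65 = 1² + 8²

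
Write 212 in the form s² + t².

We need to find integers s, t > 0 such that s² + t² = 212.
Trying s = 4: t² = 212 - 4² = 212 - 16 = 196
t = 14
Check: 4² + 14² = 16 + 196 = 212 ✓

212 = 4² + 14²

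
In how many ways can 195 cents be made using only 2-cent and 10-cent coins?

We need non-negative integers (x, y) with 2x + 10y = 195.
For each x from 0 to 97, check if (195 - 2x) is a non-negative multiple of 10.
Solutions (x, y): none
Count: 0

0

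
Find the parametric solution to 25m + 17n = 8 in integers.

Step 1: Compute gcd(25, 17) = 1.
Since 1 divides 8, solutions exist.

Step 2: Find a particular solution using extended Euclidean algorithm.
We get m₀ = -16, n₀ = 24.
Check: 25*-16 + 17*24 = 8 = 8 ✓

Step 3: Write the general solution.
m = -16 + (17/1)t = -16 + 17t
n = 24 - (25/1)t = 24 - 25t
for any integer t.

m = -16 + 17t, n = 24 - 25t for integer t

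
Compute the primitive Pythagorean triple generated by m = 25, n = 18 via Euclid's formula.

a = m² - n² = 25² - 18² = 625 - 324 = 301
b = 2mn = 2·25·18 = 900
c = m² + n² = 625 + 324 = 949
Verify: 301² + 900² = 90601 + 810000 = 900601 = 949² ✓

(301, 900, 949)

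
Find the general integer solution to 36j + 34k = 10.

Step 1: Compute gcd(36, 34) = 2.
Since 2 divides 10, solutions exist.

Step 2: Find a particular solution using extended Euclidean algorithm.
We get j₀ = 5, k₀ = -5.
Check: 36*5 + 34*-5 = 10 = 10 ✓

Step 3: Write the general solution.
j = 5 + (34/2)t = 5 + 17t
k = -5 - (36/2)t = -5 - 18t
for any integer t.

j = 5 + 17t, k = -5 - 18t for integer t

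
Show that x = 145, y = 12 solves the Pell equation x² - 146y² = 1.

Compute x² = 145² = 21025
Compute 146y² = 146·12² = 146·144 = 21024
x² - 146y² = 21025 - 21024 = 1
Since this equals 1, (145, 12) is a solution.

Yes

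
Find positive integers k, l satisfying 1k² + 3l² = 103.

Try small values of k and check whether (103 - 1k²)/3 is a perfect square.
k = 10: 1·10² = 100, so 3l² = 103 - 100 = 3, giving l² = 1, l = 1.
Check: 1·10² + 3·1² = 100 + 3 = 103 ✓

k = 10, l = 1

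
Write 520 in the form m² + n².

We need to find integers m, n > 0 such that m² + n² = 520.
Trying m = 6: n² = 520 - 6² = 520 - 36 = 484
n = 22
Check: 6² + 22² = 36 + 484 = 520 ✓

520 = 6² + 22²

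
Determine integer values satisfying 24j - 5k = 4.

Step 1: Check solvability.
gcd(24, 5) = 1
Since 1 divides 4, solutions exist.

Step 2: Apply extended Euclidean algorithm to find gcd.
We find integers such that 24*x0 + 5*y0 = 1

Step 3: Scale the particular solution.
Multiply by 4/1 = 4:
j = -4, k = -20

Step 4: Verify.
24*(-4) - 5*(-20) = 4 = 4 ✓

j = -4, k = -20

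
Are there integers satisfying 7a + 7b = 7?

Step 1: Compute gcd(7, 7).
gcd(7, 7) = 7

Step 2: Check divisibility.
Does 7 divide 7? 7 = 7 x 1, so yes.

By the theorem on linear Diophantine equations, 7a + 7b = 7 has integer solutions if and only if gcd(7, 7) divides 7. Since 7 | 7, solutions exist.

Yes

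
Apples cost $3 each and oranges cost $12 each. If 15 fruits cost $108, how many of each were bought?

Let a = apples, o = oranges.
a + o = 15
3a + 12o = 108
Substitute o = 15 - a:
3a + 12(15 - a) = 108
(3 - 12)a = 108 - 180
-9a = -72
a = 8, o = 15 - 8 = 7

Apples: 8, Oranges: 7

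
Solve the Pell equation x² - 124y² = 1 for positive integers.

We seek the smallest positive integers (x, y) with x² - 124y² = 1, i.e., x² = 124y² + 1.
Try successive y values:
y = 1: x² = 124·1² + 1 = 125, not a perfect square
y = 2: x² = 124·2² + 1 = 497, not a perfect square
y = 3: x² = 124·3² + 1 = 1117, not a perfect square
... continuing the search (or via continued fractions) ...
y = 414960: x² = 124·414960² + 1 = 21351783398401, x = 4620799 ✓

Verify: 4620799² - 124·414960² = 21351783398401 - 21351783398400 = 1 ✓

x = 4620799, y = 414960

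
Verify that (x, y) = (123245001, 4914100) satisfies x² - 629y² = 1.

Compute x² = 123245001² = 15189330271490001
Compute 629y² = 629·4914100² = 629·24148378810000 = 15189330271490000
x² - 629y² = 15189330271490001 - 15189330271490000 = 1
Since this equals 1, (123245001, 4914100) is a solution.

Yes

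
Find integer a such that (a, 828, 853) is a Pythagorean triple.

a² = c² - b² = 853² - 828² = 727609 - 685584 = 42025
a = sqrt(42025) = 205

205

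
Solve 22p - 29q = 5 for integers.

Step 1: Check solvability.
gcd(22, 29) = 1
Since 1 divides 5, solutions exist.

Step 2: Apply extended Euclidean algorithm to find gcd.
We find integers such that 22*x0 + 29*y0 = 1

Step 3: Scale the particular solution.
Multiply by 5/1 = 5:
p = 20, q = 15

Step 4: Verify.
22*(20) - 29*(15) = 5 = 5 ✓

p = 20, q = 15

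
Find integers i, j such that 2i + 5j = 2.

Step 1: Check solvability.
gcd(2, 5) = 1
Since 1 divides 2, solutions exist.

Step 2: Apply extended Euclidean algorithm to find gcd.
We find integers such that 2*x0 + 5*y0 = 1

Step 3: Scale the particular solution.
Multiply by 2/1 = 2:
i = -4, j = 2

Step 4: Verify.
2*(-4) + 5*(2) = 2 = 2 ✓

i = -4, j = 2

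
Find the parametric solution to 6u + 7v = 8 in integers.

Step 1: Compute gcd(6, 7) = 1.
Since 1 divides 8, solutions exist.

Step 2: Find a particular solution using extended Euclidean algorithm.
We get u₀ = -8, v₀ = 8.
Check: 6*-8 + 7*8 = 8 = 8 ✓

Step 3: Write the general solution.
u = -8 + (7/1)t = -8 + 7t
v = 8 - (6/1)t = 8 - 6t
for any integer t.

u = -8 + 7t, v = 8 - 6t for integer t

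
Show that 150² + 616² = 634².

Compute a² + b²:
150² + 616² = 22500 + 379456 = 401956
Compute c²:
634² = 401956
Since 401956 = 401956, it is a Pythagorean triple.

Yes, it is a Pythagorean triple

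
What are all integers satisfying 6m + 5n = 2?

Step 1: Compute gcd(6, 5) = 1.
Since 1 divides 2, solutions exist.

Step 2: Find a particular solution using extended Euclidean algorithm.
We get m₀ = 2, n₀ = -2.
Check: 6*2 + 5*-2 = 2 = 2 ✓

Step 3: Write the general solution.
m = 2 + (5/1)t = 2 + 5t
n = -2 - (6/1)t = -2 - 6t
for any integer t.

m = 2 + 5t, n = -2 - 6t for integer t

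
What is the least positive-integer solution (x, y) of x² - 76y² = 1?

We seek the smallest positive integers (x, y) with x² - 76y² = 1, i.e., x² = 76y² + 1.
Try successive y values:
y = 1: x² = 76·1² + 1 = 77, not a perfect square
y = 2: x² = 76·2² + 1 = 305, not a perfect square
y = 3: x² = 76·3² + 1 = 685, not a perfect square
... continuing the search (or via continued fractions) ...
y = 6630: x² = 76·6630² + 1 = 3340724401, x = 57799 ✓

Verify: 57799² - 76·6630² = 3340724401 - 3340724400 = 1 ✓

x = 57799, y = 6630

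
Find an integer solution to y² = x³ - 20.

Try small integer x values and check whether x³ - 20 is a perfect square.
x = 6: x³ - 20 = 6³ - 20 = 216 - 20 = 196
Is 196 a perfect square? 14² = 196 ✓
So (x, y) = (6, -14) is a solution.

x = 6, y = -14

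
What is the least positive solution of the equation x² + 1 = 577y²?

We need x² = 577y² - 1. Try successive y:
y = 1: x² = 577·1² - 1 = 576 = 24² ✓
Check: 24² - 577·1² = 576 - 577 = -1 ✓

x = 24, y = 1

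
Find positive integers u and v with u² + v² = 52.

We need to find integers u, v > 0 such that u² + v² = 52.
Trying u = 4: v² = 52 - 4² = 52 - 16 = 36
v = 6
Check: 4² + 6² = 16 + 36 = 52 ✓

52 = 4² + 6²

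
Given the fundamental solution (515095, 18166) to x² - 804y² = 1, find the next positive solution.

Solutions to x² - Dy² = 1 are generated by powers of (x₀ + y₀√D).
The next solution satisfies x₁ + y₁√804 = (x₀ + y₀√804)², giving:
x₁ = x₀² + 804y₀² = 515095² + 804·18166² = 265322859025 + 265322859024 = 530645718049
y₁ = 2x₀y₀ = 2·515095·18166 = 18714431540

Verify: 530645718049² - 804·18714431540² = 281584878083738804366401 - 281584878083738804366400 = 1 ✓

x = 530645718049, y = 18714431540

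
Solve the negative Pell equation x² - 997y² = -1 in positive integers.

We need x² = 997y² - 1. Try successive y:
y = 1: x² = 997·1² - 1 = 996, not a perfect square
y = 2: x² = 997·2² - 1 = 3987, not a perfect square
y = 3: x² = 997·3² - 1 = 8972, not a perfect square
...
y = 2689: x² = 997·2689² - 1 = 7209028836 = 84906² ✓
Check: 84906² - 997·2689² = 7209028836 - 7209028837 = -1 ✓

x = 84906, y = 2689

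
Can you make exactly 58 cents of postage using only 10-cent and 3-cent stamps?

We need non-negative x, y with 10x + 3y = 58.
gcd(10, 3) = 1 divides 58, so integer solutions exist.
Search for a non-negative one: x = 1 gives 3y = 58 - 10 = 48, so y = 16.
Check: 10·1 + 3·16 = 58 ✓

Yes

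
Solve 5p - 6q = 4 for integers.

Step 1: Check solvability.
gcd(5, 6) = 1
Since 1 divides 4, solutions exist.

Step 2: Apply extended Euclidean algorithm to find gcd.
We find integers such that 5*x0 + 6*y0 = 1

Step 3: Scale the particular solution.
Multiply by 4/1 = 4:
p = -4, q = -4

Step 4: Verify.
5*(-4) - 6*(-4) = 4 = 4 ✓

p = -4, q = -4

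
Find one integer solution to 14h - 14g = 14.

Step 1: Check solvability.
gcd(14, 14) = 14
Since 14 divides 14, solutions exist.

Step 2: Apply extended Euclidean algorithm to find gcd.
We find integers such that 14*x0 + 14*y0 = 14

Step 3: Scale the particular solution.
Multiply by 14/14 = 1:
h = 0, g = -1

Step 4: Verify.
14*(0) - 14*(-1) = 14 = 14 ✓

h = 0, g = -1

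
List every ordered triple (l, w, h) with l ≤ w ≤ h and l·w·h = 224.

Iterate l from 1 to ⌊224^(1/3)⌋. For each l dividing 224, iterate w ≥ l with w dividing 224/l, and set h = 224/(l·w).
Triples found (12): (1×1×224), (1×2×112), (1×4×56), (1×7×32), (1×8×28), (1×14×16), (2×2×56), (2×4×28), (2×7×16), (2×8×14), (4×4×14), (4×7×8)

(1×1×224), (1×2×112), (1×4×56), (1×7×32), (1×8×28), (1×14×16), (2×2×56), (2×4×28), (2×7×16), (2×8×14), (4×4×14), (4×7×8)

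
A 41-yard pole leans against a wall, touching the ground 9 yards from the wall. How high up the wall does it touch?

The ladder, wall, and ground form a right triangle with hypotenuse 41 and one leg 9.
By the Pythagorean theorem: h² = 41² - 9² = 1681 - 81 = 1600
h = √1600 = 40 yards

40 yards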